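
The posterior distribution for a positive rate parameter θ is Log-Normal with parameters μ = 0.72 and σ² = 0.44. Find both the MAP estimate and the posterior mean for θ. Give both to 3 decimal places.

Mode = exp(μ − σ²) = exp(0.28) = 1.323.
Mean = exp(μ + σ²/2) = exp(0.940) = 2.560.
Mean > mode: the posterior has a right tail.

MAP estimate = 1.323, posterior mean = 2.560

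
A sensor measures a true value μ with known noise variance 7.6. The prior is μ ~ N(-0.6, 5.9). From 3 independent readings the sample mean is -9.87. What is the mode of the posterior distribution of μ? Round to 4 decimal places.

-7.0853

Posterior for μ is Normal. Precision-weighted mean: (1/5.9·-0.6 + 3/7.6·-9.87) / (1/5.9 + 3/7.6) = -7.0853.
A Normal posterior is symmetric, so mode = mean.
This is the posterior mode — the MAP estimate.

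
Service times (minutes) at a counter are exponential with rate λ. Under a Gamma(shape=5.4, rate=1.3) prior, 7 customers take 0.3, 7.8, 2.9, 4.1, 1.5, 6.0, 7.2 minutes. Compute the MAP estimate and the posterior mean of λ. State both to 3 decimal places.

MAP = 0.367, posterior mean = 0.399

Σ times = 29.8. Posterior: Gamma(shape = 5.4+7 = 12.4, rate = 1.3+29.8 = 31.1).
Mode = (α−1)/β = 11.4/31.1 = 0.367.
Mean = α/β = 12.4/31.1 = 0.399.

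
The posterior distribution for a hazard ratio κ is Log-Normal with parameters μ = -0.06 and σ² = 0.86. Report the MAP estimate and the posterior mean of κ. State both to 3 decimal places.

MAP = 0.399; posterior mean = 1.448

Mode = exp(μ − σ²) = exp(-0.92) = 0.399.
Mean = exp(μ + σ²/2) = exp(0.370) = 1.448.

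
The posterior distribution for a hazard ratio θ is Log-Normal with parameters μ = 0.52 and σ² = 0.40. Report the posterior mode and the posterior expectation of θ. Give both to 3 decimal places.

Mode = exp(μ − σ²) = exp(0.12) = 1.127.
Mean = exp(μ + σ²/2) = exp(0.720) = 2.054.

posterior mode = 1.127, posterior expectation = 2.054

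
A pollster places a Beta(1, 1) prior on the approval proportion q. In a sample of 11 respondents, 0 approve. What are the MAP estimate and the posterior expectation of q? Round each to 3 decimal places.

Posterior: Beta(1+0, 1+11) = Beta(1, 12).
Since α = 1 ≤ 1 and β > 1, the Beta density is monotone decreasing on [0,1]; the mode is at 0.
Mean = 1/(1+12) = 0.077.

MAP = 0.000, posterior mean = 0.077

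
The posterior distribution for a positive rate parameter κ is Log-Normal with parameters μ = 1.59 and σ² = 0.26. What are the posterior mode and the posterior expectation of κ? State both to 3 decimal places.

Mode = exp(μ − σ²) = exp(1.33) = 3.781.
Mean = exp(μ + σ²/2) = exp(1.720) = 5.585.

posterior mode = 3.781, posterior expectation = 5.585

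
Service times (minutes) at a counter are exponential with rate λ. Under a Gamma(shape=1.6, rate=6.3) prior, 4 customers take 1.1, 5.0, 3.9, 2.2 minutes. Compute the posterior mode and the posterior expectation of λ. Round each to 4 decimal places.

MAP = 0.2486, posterior mean = 0.3027

Σ times = 12.2. Posterior: Gamma(shape = 1.6+4 = 5.6, rate = 6.3+12.2 = 18.5).
Mode = (α−1)/β = 4.6/18.5 = 0.2486.
Mean = α/β = 5.6/18.5 = 0.3027.
Right-skewed posterior ⇒ mode < mean.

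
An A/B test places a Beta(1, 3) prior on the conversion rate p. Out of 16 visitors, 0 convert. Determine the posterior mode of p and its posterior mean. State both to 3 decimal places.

Posterior: Beta(1+0, 3+16) = Beta(1, 19).
Since α = 1 ≤ 1 and β > 1, the Beta density is monotone decreasing on [0,1]; the mode is at 0.
Mean = 1/(1+19) = 0.050.
The mean is pulled above the mode by the posterior's right skew.

MAP = 0.000; posterior mean = 0.050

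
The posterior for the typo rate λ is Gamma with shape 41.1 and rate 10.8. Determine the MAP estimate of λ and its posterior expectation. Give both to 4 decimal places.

Mode = (α−1)/β = 40.1/10.8 = 3.7130.
Mean = α/β = 41.1/10.8 = 3.8056.
The posterior is right-skewed, so the mean exceeds the mode.

MAP = 3.7130; posterior mean = 3.8056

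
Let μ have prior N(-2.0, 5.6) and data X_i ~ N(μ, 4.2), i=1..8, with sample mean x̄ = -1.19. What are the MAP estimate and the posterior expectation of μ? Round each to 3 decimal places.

MAP: -1.259. Posterior mean: -1.259.

Posterior for μ is Normal. Precision-weighted mean: (1/5.6·-2.0 + 8/4.2·-1.19) / (1/5.6 + 8/4.2) = -1.259.
A Normal posterior is symmetric, so mode = mean.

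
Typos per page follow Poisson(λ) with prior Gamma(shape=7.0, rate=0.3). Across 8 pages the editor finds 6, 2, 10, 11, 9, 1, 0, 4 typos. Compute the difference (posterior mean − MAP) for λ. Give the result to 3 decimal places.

Σ counts = 43. Posterior: Gamma(shape = 7.0+43 = 50.0, rate = 0.3+8 = 8.3).
Mode = (α−1)/β = 49.0/8.3 = 5.904.
Mean = α/β = 50.0/8.3 = 6.024.
Difference = 6.024 − 5.904 = 0.120.
Right-skewed posterior ⇒ mode < mean.

0.120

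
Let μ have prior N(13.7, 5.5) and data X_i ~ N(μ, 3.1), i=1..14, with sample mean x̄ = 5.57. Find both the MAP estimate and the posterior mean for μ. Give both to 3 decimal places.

MAP = 5.885, posterior mean = 5.885

Posterior for μ is Normal. Precision-weighted mean: (1/5.5·13.7 + 14/3.1·5.57) / (1/5.5 + 14/3.1) = 5.885.
A Normal posterior is symmetric, so mode = mean.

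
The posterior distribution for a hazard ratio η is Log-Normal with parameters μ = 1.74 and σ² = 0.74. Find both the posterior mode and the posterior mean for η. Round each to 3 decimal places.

Mode = exp(μ − σ²) = exp(1.00) = 2.718.
Mean = exp(μ + σ²/2) = exp(2.110) = 8.248.
The mean is pulled above the mode by the posterior's right skew.

η_MAP = 2.718, E[η|data] = 8.248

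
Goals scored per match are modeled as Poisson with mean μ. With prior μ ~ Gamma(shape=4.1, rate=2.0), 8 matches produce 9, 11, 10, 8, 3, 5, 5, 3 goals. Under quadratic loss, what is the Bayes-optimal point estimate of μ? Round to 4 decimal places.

5.8100

Σ counts = 54. Posterior: Gamma(shape = 4.1+54 = 58.1, rate = 2.0+8 = 10.0).
Mode = (α−1)/β = 57.1/10.0 = 5.7100.
Mean = α/β = 58.1/10.0 = 5.8100.
Quadratic loss ⇒ the optimal estimator is the posterior mean.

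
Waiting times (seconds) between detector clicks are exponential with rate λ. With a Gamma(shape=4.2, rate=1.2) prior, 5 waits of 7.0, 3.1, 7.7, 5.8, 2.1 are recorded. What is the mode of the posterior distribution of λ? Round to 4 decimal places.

0.3048

Σ times = 25.7. Posterior: Gamma(shape = 4.2+5 = 9.2, rate = 1.2+25.7 = 26.9).
Mode = (α−1)/β = 8.2/26.9 = 0.3048.
Mean = α/β = 9.2/26.9 = 0.3420.
This is the posterior mode — the MAP estimate.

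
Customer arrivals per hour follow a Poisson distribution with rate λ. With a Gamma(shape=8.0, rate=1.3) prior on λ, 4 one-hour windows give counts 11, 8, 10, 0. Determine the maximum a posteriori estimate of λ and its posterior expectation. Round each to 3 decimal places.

MAP = 6.792, posterior mean = 6.981

Σ counts = 29. Posterior: Gamma(shape = 8.0+29 = 37.0, rate = 1.3+4 = 5.3).
Mode = (α−1)/β = 36.0/5.3 = 6.792.
Mean = α/β = 37.0/5.3 = 6.981.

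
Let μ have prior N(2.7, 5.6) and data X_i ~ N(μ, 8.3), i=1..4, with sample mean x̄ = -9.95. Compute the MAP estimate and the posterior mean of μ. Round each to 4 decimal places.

Posterior for μ is Normal. Precision-weighted mean: (1/5.6·2.7 + 4/8.3·-9.95) / (1/5.6 + 4/8.3) = -6.5300.
A Normal posterior is symmetric, so mode = mean.

MAP estimate = -6.5300, posterior mean = -6.5300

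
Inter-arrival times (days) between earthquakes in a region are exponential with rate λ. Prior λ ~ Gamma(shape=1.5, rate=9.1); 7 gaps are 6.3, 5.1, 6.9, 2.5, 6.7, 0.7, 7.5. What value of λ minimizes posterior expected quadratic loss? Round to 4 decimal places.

Σ times = 35.7. Posterior: Gamma(shape = 1.5+7 = 8.5, rate = 9.1+35.7 = 44.8).
Mode = (α−1)/β = 7.5/44.8 = 0.1674.
Mean = α/β = 8.5/44.8 = 0.1897.
Quadratic loss ⇒ the optimal estimator is the posterior mean.

0.1897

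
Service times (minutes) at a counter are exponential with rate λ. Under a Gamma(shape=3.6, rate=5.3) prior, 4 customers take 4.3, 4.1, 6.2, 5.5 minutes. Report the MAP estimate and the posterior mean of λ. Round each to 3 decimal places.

MAP estimate = 0.260, posterior mean = 0.299

Σ times = 20.1. Posterior: Gamma(shape = 3.6+4 = 7.6, rate = 5.3+20.1 = 25.4).
Mode = (α−1)/β = 6.6/25.4 = 0.260.
Mean = α/β = 7.6/25.4 = 0.299.
Mean > mode: the posterior has a right tail.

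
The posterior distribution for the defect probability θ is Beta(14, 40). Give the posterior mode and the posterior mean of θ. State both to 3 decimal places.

MAP: 0.250. Posterior mean: 0.259.

Mode = (14−1)/(14+40−2) = 13/52 = 0.250.
Mean = 14/(14+40) = 14/54 = 0.259.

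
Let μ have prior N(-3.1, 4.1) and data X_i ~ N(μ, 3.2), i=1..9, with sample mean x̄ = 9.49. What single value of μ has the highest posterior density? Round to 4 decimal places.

8.4853

Posterior for μ is Normal. Precision-weighted mean: (1/4.1·-3.1 + 9/3.2·9.49) / (1/4.1 + 9/3.2) = 8.4853.
A Normal posterior is symmetric, so mode = mean.
This is the posterior mode — the MAP estimate.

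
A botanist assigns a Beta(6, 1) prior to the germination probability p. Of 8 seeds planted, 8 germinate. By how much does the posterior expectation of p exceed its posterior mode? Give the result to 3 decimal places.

Posterior: Beta(6+8, 1+0) = Beta(14, 1).
Since β = 1 ≤ 1 and α > 1, the Beta density is monotone increasing on [0,1]; the mode is at 1.
Mean = 14/(14+1) = 0.933.
Difference = 0.933 − 1.000 = -0.067.
The posterior is left-skewed, so the mode exceeds the mean.

-0.067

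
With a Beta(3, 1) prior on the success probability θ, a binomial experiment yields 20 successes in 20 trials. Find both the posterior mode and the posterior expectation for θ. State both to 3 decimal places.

MAP = 1.000, posterior mean = 0.958

Posterior: Beta(3+20, 1+0) = Beta(23, 1).
Since β = 1 ≤ 1 and α > 1, the Beta density is monotone increasing on [0,1]; the mode is at 1.
Mean = 23/(23+1) = 0.958.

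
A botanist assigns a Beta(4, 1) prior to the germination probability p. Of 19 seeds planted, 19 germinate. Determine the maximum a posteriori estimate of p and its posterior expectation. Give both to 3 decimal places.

p_MAP = 1.000, E[p|data] = 0.958

Posterior: Beta(4+19, 1+0) = Beta(23, 1).
Since β = 1 ≤ 1 and α > 1, the Beta density is monotone increasing on [0,1]; the mode is at 1.
Mean = 23/(23+1) = 0.958.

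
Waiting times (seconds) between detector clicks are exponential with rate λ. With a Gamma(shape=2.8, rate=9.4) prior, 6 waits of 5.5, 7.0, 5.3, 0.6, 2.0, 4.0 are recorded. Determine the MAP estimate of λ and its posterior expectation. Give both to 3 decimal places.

MAP estimate = 0.231, posterior expectation = 0.260

Σ times = 24.4. Posterior: Gamma(shape = 2.8+6 = 8.8, rate = 9.4+24.4 = 33.8).
Mode = (α−1)/β = 7.8/33.8 = 0.231.
Mean = α/β = 8.8/33.8 = 0.260.
Right-skewed posterior ⇒ mode < mean.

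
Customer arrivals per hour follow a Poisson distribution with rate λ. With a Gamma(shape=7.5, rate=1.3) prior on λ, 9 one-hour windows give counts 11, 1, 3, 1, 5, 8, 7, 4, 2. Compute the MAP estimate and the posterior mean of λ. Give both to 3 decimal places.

Σ counts = 42. Posterior: Gamma(shape = 7.5+42 = 49.5, rate = 1.3+9 = 10.3).
Mode = (α−1)/β = 48.5/10.3 = 4.709.
Mean = α/β = 49.5/10.3 = 4.806.

λ_MAP = 4.709, E[λ|data] = 4.806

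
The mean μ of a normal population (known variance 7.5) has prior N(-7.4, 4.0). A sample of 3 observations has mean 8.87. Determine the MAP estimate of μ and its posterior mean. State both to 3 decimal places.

MAP estimate = 2.612, posterior mean = 2.612

Posterior for μ is Normal. Precision-weighted mean: (1/4.0·-7.4 + 3/7.5·8.87) / (1/4.0 + 3/7.5) = 2.612.
A Normal posterior is symmetric, so mode = mean.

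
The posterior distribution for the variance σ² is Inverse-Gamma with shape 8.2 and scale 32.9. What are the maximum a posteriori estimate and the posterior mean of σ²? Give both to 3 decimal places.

maximum a posteriori estimate = 3.576, posterior mean = 4.569

Mode = β/(α+1) = 32.9/9.2 = 3.576.
Mean = β/(α−1) = 32.9/7.2 = 4.569.
The posterior is right-skewed, so the mean exceeds the mode.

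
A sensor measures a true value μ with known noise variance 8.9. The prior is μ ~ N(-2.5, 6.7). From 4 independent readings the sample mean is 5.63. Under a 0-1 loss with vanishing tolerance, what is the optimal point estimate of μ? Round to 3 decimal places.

Posterior for μ is Normal. Precision-weighted mean: (1/6.7·-2.5 + 4/8.9·5.63) / (1/6.7 + 4/8.9) = 3.603.
A Normal posterior is symmetric, so mode = mean.
This is the posterior mode — the MAP estimate.

3.603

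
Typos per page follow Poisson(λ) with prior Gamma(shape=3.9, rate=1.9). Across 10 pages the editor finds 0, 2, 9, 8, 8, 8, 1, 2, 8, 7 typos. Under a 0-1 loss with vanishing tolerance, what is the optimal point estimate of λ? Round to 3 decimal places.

Σ counts = 53. Posterior: Gamma(shape = 3.9+53 = 56.9, rate = 1.9+10 = 11.9).
Mode = (α−1)/β = 55.9/11.9 = 4.697.
Mean = α/β = 56.9/11.9 = 4.782.
This is the posterior mode — the MAP estimate.

4.697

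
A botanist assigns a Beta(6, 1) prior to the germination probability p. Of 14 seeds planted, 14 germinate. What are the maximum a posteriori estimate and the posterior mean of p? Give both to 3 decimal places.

MAP = 1.000; posterior mean = 0.952

Posterior: Beta(6+14, 1+0) = Beta(20, 1).
Since β = 1 ≤ 1 and α > 1, the Beta density is monotone increasing on [0,1]; the mode is at 1.
Mean = 20/(20+1) = 0.952.
The posterior is left-skewed, so the mode exceeds the mean.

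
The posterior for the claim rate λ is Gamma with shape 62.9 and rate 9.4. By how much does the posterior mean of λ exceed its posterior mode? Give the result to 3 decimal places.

Mode = (α−1)/β = 61.9/9.4 = 6.585.
Mean = α/β = 62.9/9.4 = 6.691.
Difference = 6.691 − 6.585 = 0.106.
The posterior is right-skewed, so the mean exceeds the mode.

0.106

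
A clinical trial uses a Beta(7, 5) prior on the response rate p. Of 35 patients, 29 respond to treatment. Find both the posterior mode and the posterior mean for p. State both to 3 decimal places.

Posterior: Beta(7+29, 5+6) = Beta(36, 11).
Mode = (36−1)/(36+11−2) = 35/45 = 0.778.
Mean = 36/(36+11) = 36/47 = 0.766.
The mean is pulled below the mode by the posterior's left skew.

MAP: 0.778. Posterior mean: 0.766.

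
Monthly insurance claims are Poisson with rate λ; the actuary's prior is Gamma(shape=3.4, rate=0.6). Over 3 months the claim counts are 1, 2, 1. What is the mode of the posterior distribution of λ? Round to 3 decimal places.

Σ counts = 4. Posterior: Gamma(shape = 3.4+4 = 7.4, rate = 0.6+3 = 3.6).
Mode = (α−1)/β = 6.4/3.6 = 1.778.
Mean = α/β = 7.4/3.6 = 2.056.
This is the posterior mode — the MAP estimate.

1.778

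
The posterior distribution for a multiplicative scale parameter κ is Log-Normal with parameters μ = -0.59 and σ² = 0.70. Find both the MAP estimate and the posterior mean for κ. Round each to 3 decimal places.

Mode = exp(μ − σ²) = exp(-1.29) = 0.275.
Mean = exp(μ + σ²/2) = exp(-0.240) = 0.787.
The mean is pulled above the mode by the posterior's right skew.

MAP = 0.275, posterior mean = 0.787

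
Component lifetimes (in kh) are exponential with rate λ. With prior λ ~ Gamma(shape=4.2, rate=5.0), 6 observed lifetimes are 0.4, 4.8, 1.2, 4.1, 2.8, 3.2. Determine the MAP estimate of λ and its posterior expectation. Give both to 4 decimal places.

MAP = 0.4279, posterior mean = 0.4744

Σ times = 16.5. Posterior: Gamma(shape = 4.2+6 = 10.2, rate = 5.0+16.5 = 21.5).
Mode = (α−1)/β = 9.2/21.5 = 0.4279.
Mean = α/β = 10.2/21.5 = 0.4744.
Right-skewed posterior ⇒ mode < mean.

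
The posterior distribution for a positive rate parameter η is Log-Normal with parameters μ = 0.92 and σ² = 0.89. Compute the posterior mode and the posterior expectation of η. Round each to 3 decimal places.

Mode = exp(μ − σ²) = exp(0.03) = 1.030.
Mean = exp(μ + σ²/2) = exp(1.365) = 3.916.
Right-skewed posterior ⇒ mode < mean.

MAP = 1.030; posterior mean = 3.916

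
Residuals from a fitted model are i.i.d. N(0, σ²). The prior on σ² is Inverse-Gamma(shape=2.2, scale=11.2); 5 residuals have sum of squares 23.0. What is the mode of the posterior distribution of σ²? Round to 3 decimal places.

Posterior: Inverse-Gamma(shape = 2.2+5/2 = 4.7, scale = 11.2+23.0/2 = 22.7).
Mode = β/(α+1) = 22.7/5.7 = 3.982.
Mean = β/(α−1) = 22.7/3.7 = 6.135.
This is the posterior mode — the MAP estimate.

3.982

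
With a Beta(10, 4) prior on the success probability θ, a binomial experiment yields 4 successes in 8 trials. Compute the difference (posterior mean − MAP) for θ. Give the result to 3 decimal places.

-0.014

Posterior: Beta(10+4, 4+4) = Beta(14, 8).
Mode = (14−1)/(14+8−2) = 13/20 = 0.650.
Mean = 14/(14+8) = 14/22 = 0.636.
Difference = 0.636 − 0.650 = -0.014.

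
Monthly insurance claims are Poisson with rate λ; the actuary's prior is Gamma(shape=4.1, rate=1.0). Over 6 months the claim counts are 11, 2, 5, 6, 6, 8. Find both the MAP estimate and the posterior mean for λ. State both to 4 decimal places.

MAP estimate = 5.8714, posterior mean = 6.0143

Σ counts = 38. Posterior: Gamma(shape = 4.1+38 = 42.1, rate = 1.0+6 = 7.0).
Mode = (α−1)/β = 41.1/7.0 = 5.8714.
Mean = α/β = 42.1/7.0 = 6.0143.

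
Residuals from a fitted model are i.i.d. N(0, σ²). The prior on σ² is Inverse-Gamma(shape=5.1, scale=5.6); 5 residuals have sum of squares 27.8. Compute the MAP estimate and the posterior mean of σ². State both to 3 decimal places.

MAP estimate = 2.267, posterior mean = 2.955

Posterior: Inverse-Gamma(shape = 5.1+5/2 = 7.6, scale = 5.6+27.8/2 = 19.5).
Mode = β/(α+1) = 19.5/8.6 = 2.267.
Mean = β/(α−1) = 19.5/6.6 = 2.955.
The posterior is right-skewed, so the mean exceeds the mode.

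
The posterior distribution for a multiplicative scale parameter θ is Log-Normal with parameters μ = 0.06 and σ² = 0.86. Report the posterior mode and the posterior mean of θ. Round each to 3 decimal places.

Mode = exp(μ − σ²) = exp(-0.80) = 0.449.
Mean = exp(μ + σ²/2) = exp(0.490) = 1.632.
The mean is pulled above the mode by the posterior's right skew.

MAP = 0.449, posterior mean = 1.632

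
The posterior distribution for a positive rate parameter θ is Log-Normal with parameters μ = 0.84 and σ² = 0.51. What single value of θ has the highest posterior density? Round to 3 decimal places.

1.391

Mode = exp(μ − σ²) = exp(0.33) = 1.391.
Mean = exp(μ + σ²/2) = exp(1.095) = 2.989.
This is the posterior mode — the MAP estimate.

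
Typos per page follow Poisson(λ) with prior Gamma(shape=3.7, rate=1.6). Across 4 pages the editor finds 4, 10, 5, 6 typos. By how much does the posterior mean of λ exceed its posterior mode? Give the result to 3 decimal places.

Σ counts = 25. Posterior: Gamma(shape = 3.7+25 = 28.7, rate = 1.6+4 = 5.6).
Mode = (α−1)/β = 27.7/5.6 = 4.946.
Mean = α/β = 28.7/5.6 = 5.125.
Difference = 5.125 − 4.946 = 0.179.
Mean > mode: the posterior has a right tail.

0.179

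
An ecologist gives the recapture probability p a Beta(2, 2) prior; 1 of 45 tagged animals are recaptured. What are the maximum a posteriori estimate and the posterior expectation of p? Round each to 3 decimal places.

MAP = 0.043; posterior mean = 0.061

Posterior: Beta(2+1, 2+44) = Beta(3, 46).
Mode = (3−1)/(3+46−2) = 2/47 = 0.043.
Mean = 3/(3+46) = 3/49 = 0.061.
Mean > mode: the posterior has a right tail.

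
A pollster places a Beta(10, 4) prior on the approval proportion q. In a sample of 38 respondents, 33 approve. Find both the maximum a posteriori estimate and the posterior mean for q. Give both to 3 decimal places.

maximum a posteriori estimate = 0.840, posterior mean = 0.827

Posterior: Beta(10+33, 4+5) = Beta(43, 9).
Mode = (43−1)/(43+9−2) = 42/50 = 0.840.
Mean = 43/(43+9) = 43/52 = 0.827.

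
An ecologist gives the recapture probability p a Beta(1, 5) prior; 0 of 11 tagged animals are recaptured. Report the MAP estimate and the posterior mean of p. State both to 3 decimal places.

Posterior: Beta(1+0, 5+11) = Beta(1, 16).
Since α = 1 ≤ 1 and β > 1, the Beta density is monotone decreasing on [0,1]; the mode is at 0.
Mean = 1/(1+16) = 0.059.

MAP = 0.000, posterior mean = 0.059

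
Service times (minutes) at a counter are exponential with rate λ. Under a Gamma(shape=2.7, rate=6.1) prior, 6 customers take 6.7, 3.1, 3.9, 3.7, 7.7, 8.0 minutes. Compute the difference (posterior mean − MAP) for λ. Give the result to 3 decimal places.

0.026

Σ times = 33.1. Posterior: Gamma(shape = 2.7+6 = 8.7, rate = 6.1+33.1 = 39.2).
Mode = (α−1)/β = 7.7/39.2 = 0.196.
Mean = α/β = 8.7/39.2 = 0.222.
Difference = 0.222 − 0.196 = 0.026.
The mean is pulled above the mode by the posterior's right skew.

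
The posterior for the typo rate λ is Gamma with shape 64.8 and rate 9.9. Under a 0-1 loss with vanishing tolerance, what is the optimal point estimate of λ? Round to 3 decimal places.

Mode = (α−1)/β = 63.8/9.9 = 6.444.
Mean = α/β = 64.8/9.9 = 6.545.
This is the posterior mode — the MAP estimate.

6.444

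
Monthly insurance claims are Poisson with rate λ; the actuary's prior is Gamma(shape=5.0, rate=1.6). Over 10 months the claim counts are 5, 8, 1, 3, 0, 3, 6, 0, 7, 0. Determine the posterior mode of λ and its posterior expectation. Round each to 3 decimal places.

λ_MAP = 3.190, E[λ|data] = 3.276

Σ counts = 33. Posterior: Gamma(shape = 5.0+33 = 38.0, rate = 1.6+10 = 11.6).
Mode = (α−1)/β = 37.0/11.6 = 3.190.
Mean = α/β = 38.0/11.6 = 3.276.
Mean > mode: the posterior has a right tail.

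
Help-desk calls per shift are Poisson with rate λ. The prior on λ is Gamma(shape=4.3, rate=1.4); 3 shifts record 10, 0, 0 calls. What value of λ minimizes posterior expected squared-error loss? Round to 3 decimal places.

Σ counts = 10. Posterior: Gamma(shape = 4.3+10 = 14.3, rate = 1.4+3 = 4.4).
Mode = (α−1)/β = 13.3/4.4 = 3.023.
Mean = α/β = 14.3/4.4 = 3.250.
Squared-error loss ⇒ the optimal estimator is the posterior mean.

3.250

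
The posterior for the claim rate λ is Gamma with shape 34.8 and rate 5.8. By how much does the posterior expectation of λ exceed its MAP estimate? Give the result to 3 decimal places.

Mode = (α−1)/β = 33.8/5.8 = 5.828.
Mean = α/β = 34.8/5.8 = 6.000.
Difference = 6.000 − 5.828 = 0.172.

0.172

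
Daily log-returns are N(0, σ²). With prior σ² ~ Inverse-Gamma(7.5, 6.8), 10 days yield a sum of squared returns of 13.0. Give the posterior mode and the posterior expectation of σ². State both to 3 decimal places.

Posterior: Inverse-Gamma(shape = 7.5+10/2 = 12.5, scale = 6.8+13.0/2 = 13.3).
Mode = β/(α+1) = 13.3/13.5 = 0.985.
Mean = β/(α−1) = 13.3/11.5 = 1.157.

posterior mode = 0.985, posterior expectation = 1.157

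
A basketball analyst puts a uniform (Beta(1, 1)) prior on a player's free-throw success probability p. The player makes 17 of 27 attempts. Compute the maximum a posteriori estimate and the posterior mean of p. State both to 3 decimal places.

Posterior: Beta(1+17, 1+10) = Beta(18, 11).
Mode = (18−1)/(18+11−2) = 17/27 = 0.630.
With a flat prior the MAP equals the MLE, 17/27.
Mean = 18/(18+11) = 18/29 = 0.621.
The mean is pulled below the mode by the posterior's left skew.

MAP = 0.630, posterior mean = 0.621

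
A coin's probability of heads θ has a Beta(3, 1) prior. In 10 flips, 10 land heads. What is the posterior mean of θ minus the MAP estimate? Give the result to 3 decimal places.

-0.071

Posterior: Beta(3+10, 1+0) = Beta(13, 1).
Since β = 1 ≤ 1 and α > 1, the Beta density is monotone increasing on [0,1]; the mode is at 1.
Mean = 13/(13+1) = 0.929.
Difference = 0.929 − 1.000 = -0.071.
The posterior is left-skewed, so the mode exceeds the mean.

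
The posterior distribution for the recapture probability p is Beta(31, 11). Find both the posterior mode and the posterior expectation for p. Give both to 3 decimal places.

Mode = (31−1)/(31+11−2) = 30/40 = 0.750.
Mean = 31/(31+11) = 31/42 = 0.738.

p_MAP = 0.750, E[p|data] = 0.738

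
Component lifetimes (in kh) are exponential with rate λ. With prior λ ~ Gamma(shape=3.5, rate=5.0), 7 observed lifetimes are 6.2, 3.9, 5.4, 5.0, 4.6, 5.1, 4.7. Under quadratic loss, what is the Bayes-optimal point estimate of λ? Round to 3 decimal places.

Σ times = 34.9. Posterior: Gamma(shape = 3.5+7 = 10.5, rate = 5.0+34.9 = 39.9).
Mode = (α−1)/β = 9.5/39.9 = 0.238.
Mean = α/β = 10.5/39.9 = 0.263.
Quadratic loss ⇒ the optimal estimator is the posterior mean.

0.263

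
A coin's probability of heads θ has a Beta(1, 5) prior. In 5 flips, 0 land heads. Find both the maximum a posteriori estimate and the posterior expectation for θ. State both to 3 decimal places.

Posterior: Beta(1+0, 5+5) = Beta(1, 10).
Since α = 1 ≤ 1 and β > 1, the Beta density is monotone decreasing on [0,1]; the mode is at 0.
Mean = 1/(1+10) = 0.091.

MAP = 0.000, posterior mean = 0.091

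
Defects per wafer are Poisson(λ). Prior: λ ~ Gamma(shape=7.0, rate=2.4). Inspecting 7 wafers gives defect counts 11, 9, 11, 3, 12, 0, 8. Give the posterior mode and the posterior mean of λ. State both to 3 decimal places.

Σ counts = 54. Posterior: Gamma(shape = 7.0+54 = 61.0, rate = 2.4+7 = 9.4).
Mode = (α−1)/β = 60.0/9.4 = 6.383.
Mean = α/β = 61.0/9.4 = 6.489.
The posterior is right-skewed, so the mean exceeds the mode.

λ_MAP = 6.383, E[λ|data] = 6.489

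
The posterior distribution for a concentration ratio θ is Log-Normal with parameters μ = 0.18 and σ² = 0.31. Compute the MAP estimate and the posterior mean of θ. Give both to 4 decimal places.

θ_MAP = 0.8781, E[θ|data] = 1.3979

Mode = exp(μ − σ²) = exp(-0.13) = 0.8781.
Mean = exp(μ + σ²/2) = exp(0.335) = 1.3979.
The posterior is right-skewed, so the mean exceeds the mode.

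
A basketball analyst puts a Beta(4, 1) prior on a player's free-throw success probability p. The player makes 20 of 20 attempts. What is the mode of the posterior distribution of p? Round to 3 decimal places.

1.000

Posterior: Beta(4+20, 1+0) = Beta(24, 1).
Since β = 1 ≤ 1 and α > 1, the Beta density is monotone increasing on [0,1]; the mode is at 1.
Mean = 24/(24+1) = 0.960.
This is the posterior mode — the MAP estimate.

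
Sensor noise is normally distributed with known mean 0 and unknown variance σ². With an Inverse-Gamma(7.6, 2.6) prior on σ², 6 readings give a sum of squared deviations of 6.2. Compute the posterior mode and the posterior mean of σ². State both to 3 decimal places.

Posterior: Inverse-Gamma(shape = 7.6+6/2 = 10.6, scale = 2.6+6.2/2 = 5.7).
Mode = β/(α+1) = 5.7/11.6 = 0.491.
Mean = β/(α−1) = 5.7/9.6 = 0.594.
Mean > mode: the posterior has a right tail.

σ²_MAP = 0.491, E[σ²|data] = 0.594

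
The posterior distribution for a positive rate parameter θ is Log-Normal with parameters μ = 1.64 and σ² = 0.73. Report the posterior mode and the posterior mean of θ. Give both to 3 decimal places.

Mode = exp(μ − σ²) = exp(0.91) = 2.484.
Mean = exp(μ + σ²/2) = exp(2.005) = 7.426.
Mean > mode: the posterior has a right tail.

posterior mode = 2.484, posterior mean = 7.426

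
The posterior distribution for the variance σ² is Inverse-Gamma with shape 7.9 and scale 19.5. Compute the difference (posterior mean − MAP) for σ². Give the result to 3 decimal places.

0.635

Mode = β/(α+1) = 19.5/8.9 = 2.191.
Mean = β/(α−1) = 19.5/6.9 = 2.826.
Difference = 2.826 − 2.191 = 0.635.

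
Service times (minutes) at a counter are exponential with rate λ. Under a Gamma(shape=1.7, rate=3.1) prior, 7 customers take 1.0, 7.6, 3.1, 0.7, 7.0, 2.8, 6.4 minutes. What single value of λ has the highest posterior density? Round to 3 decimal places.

Σ times = 28.6. Posterior: Gamma(shape = 1.7+7 = 8.7, rate = 3.1+28.6 = 31.7).
Mode = (α−1)/β = 7.7/31.7 = 0.243.
Mean = α/β = 8.7/31.7 = 0.274.
This is the posterior mode — the MAP estimate.

0.243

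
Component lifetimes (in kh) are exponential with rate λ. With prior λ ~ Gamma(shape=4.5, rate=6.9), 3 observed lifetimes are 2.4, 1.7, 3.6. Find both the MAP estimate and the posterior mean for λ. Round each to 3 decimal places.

Σ times = 7.7. Posterior: Gamma(shape = 4.5+3 = 7.5, rate = 6.9+7.7 = 14.6).
Mode = (α−1)/β = 6.5/14.6 = 0.445.
Mean = α/β = 7.5/14.6 = 0.514.

MAP estimate = 0.445, posterior mean = 0.514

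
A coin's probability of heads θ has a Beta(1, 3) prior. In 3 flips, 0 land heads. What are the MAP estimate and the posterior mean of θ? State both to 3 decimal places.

Posterior: Beta(1+0, 3+3) = Beta(1, 6).
Since α = 1 ≤ 1 and β > 1, the Beta density is monotone decreasing on [0,1]; the mode is at 0.
Mean = 1/(1+6) = 0.143.

MAP = 0.000, posterior mean = 0.143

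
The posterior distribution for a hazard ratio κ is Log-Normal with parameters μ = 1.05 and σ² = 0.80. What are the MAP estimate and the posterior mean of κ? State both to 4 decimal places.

MAP = 1.2840; posterior mean = 4.2631

Mode = exp(μ − σ²) = exp(0.25) = 1.2840.
Mean = exp(μ + σ²/2) = exp(1.450) = 4.2631.
Mean > mode: the posterior has a right tail.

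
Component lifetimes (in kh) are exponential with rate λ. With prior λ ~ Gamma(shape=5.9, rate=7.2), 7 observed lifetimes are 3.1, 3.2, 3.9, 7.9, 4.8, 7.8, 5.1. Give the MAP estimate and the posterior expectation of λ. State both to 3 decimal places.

λ_MAP = 0.277, E[λ|data] = 0.300

Σ times = 35.8. Posterior: Gamma(shape = 5.9+7 = 12.9, rate = 7.2+35.8 = 43.0).
Mode = (α−1)/β = 11.9/43.0 = 0.277.
Mean = α/β = 12.9/43.0 = 0.300.
Mean > mode: the posterior has a right tail.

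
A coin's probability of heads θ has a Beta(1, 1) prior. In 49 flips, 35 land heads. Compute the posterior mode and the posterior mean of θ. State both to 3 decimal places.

MAP = 0.714, posterior mean = 0.706

Posterior: Beta(1+35, 1+14) = Beta(36, 15).
Mode = (36−1)/(36+15−2) = 35/49 = 0.714.
With a flat prior the MAP equals the MLE, 35/49.
Mean = 36/(36+15) = 36/51 = 0.706.
Mode > mean: the posterior has a left tail.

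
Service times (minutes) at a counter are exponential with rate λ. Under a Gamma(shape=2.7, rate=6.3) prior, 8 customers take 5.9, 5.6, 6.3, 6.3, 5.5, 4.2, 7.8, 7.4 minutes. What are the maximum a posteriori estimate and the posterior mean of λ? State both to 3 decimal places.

Σ times = 49.0. Posterior: Gamma(shape = 2.7+8 = 10.7, rate = 6.3+49.0 = 55.3).
Mode = (α−1)/β = 9.7/55.3 = 0.175.
Mean = α/β = 10.7/55.3 = 0.193.
Mean > mode: the posterior has a right tail.

MAP = 0.175, posterior mean = 0.193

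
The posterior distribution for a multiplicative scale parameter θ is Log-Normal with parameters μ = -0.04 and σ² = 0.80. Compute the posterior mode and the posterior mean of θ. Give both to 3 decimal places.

posterior mode = 0.432, posterior mean = 1.433

Mode = exp(μ − σ²) = exp(-0.84) = 0.432.
Mean = exp(μ + σ²/2) = exp(0.360) = 1.433.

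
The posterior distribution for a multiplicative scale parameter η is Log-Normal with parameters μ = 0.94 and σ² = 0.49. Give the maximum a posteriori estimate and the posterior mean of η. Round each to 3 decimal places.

MAP = 1.568; posterior mean = 3.271

Mode = exp(μ − σ²) = exp(0.45) = 1.568.
Mean = exp(μ + σ²/2) = exp(1.185) = 3.271.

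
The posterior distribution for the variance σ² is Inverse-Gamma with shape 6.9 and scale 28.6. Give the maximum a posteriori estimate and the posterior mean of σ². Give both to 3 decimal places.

MAP = 3.620, posterior mean = 4.847

Mode = β/(α+1) = 28.6/7.9 = 3.620.
Mean = β/(α−1) = 28.6/5.9 = 4.847.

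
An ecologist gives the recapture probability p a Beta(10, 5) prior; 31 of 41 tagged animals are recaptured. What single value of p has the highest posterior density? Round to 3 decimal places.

Posterior: Beta(10+31, 5+10) = Beta(41, 15).
Mode = (41−1)/(41+15−2) = 40/54 = 0.741.
Mean = 41/(41+15) = 41/56 = 0.732.
This is the posterior mode — the MAP estimate.

0.741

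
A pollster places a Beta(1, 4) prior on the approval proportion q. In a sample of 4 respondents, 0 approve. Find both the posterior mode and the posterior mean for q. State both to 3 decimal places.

Posterior: Beta(1+0, 4+4) = Beta(1, 8).
Since α = 1 ≤ 1 and β > 1, the Beta density is monotone decreasing on [0,1]; the mode is at 0.
Mean = 1/(1+8) = 0.111.

posterior mode = 0.000, posterior mean = 0.111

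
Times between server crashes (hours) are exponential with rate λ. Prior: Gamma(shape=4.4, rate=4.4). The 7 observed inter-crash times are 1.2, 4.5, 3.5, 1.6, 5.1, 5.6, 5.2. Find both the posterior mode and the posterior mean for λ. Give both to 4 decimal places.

Σ times = 26.7. Posterior: Gamma(shape = 4.4+7 = 11.4, rate = 4.4+26.7 = 31.1).
Mode = (α−1)/β = 10.4/31.1 = 0.3344.
Mean = α/β = 11.4/31.1 = 0.3666.
Mean > mode: the posterior has a right tail.

posterior mode = 0.3344, posterior mean = 0.3666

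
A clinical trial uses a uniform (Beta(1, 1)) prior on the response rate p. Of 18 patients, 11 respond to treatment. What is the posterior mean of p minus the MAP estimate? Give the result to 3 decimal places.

Posterior: Beta(1+11, 1+7) = Beta(12, 8).
Mode = (12−1)/(12+8−2) = 11/18 = 0.611.
Mean = 12/(12+8) = 12/20 = 0.600.
Difference = 0.600 − 0.611 = -0.011.

-0.011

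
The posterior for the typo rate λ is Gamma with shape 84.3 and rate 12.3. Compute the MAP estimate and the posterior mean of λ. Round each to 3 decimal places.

Mode = (α−1)/β = 83.3/12.3 = 6.772.
Mean = α/β = 84.3/12.3 = 6.854.
The mean is pulled above the mode by the posterior's right skew.

λ_MAP = 6.772, E[λ|data] = 6.854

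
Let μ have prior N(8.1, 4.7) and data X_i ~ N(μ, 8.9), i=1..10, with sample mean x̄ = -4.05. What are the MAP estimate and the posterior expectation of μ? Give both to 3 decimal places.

MAP estimate = -2.116, posterior expectation = -2.116

Posterior for μ is Normal. Precision-weighted mean: (1/4.7·8.1 + 10/8.9·-4.05) / (1/4.7 + 10/8.9) = -2.116.
A Normal posterior is symmetric, so mode = mean.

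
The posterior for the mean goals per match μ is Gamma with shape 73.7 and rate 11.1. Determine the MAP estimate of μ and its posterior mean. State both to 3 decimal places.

MAP estimate = 6.550, posterior mean = 6.640

Mode = (α−1)/β = 72.7/11.1 = 6.550.
Mean = α/β = 73.7/11.1 = 6.640.
Mean > mode: the posterior has a right tail.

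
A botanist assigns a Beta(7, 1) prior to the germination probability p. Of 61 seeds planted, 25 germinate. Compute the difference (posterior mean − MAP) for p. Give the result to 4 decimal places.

Posterior: Beta(7+25, 1+36) = Beta(32, 37).
Mode = (32−1)/(32+37−2) = 31/67 = 0.4627.
Mean = 32/(32+37) = 32/69 = 0.4638.
Difference = 0.4638 − 0.4627 = 0.0011.

0.0011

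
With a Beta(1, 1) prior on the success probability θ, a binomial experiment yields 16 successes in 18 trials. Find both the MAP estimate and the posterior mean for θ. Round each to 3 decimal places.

Posterior: Beta(1+16, 1+2) = Beta(17, 3).
Mode = (17−1)/(17+3−2) = 16/18 = 0.889.
With a flat prior the MAP equals the MLE, 16/18.
Mean = 17/(17+3) = 17/20 = 0.850.
Mode > mean: the posterior has a left tail.

MAP estimate = 0.889, posterior mean = 0.850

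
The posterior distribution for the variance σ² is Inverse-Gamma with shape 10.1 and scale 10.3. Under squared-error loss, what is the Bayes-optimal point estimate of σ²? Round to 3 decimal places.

1.132

Mode = β/(α+1) = 10.3/11.1 = 0.928.
Mean = β/(α−1) = 10.3/9.1 = 1.132.
Squared-error loss ⇒ the optimal estimator is the posterior mean.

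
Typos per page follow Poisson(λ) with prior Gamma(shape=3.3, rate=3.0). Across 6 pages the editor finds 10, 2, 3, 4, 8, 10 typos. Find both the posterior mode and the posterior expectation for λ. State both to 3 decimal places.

MAP: 4.367. Posterior mean: 4.478.

Σ counts = 37. Posterior: Gamma(shape = 3.3+37 = 40.3, rate = 3.0+6 = 9.0).
Mode = (α−1)/β = 39.3/9.0 = 4.367.
Mean = α/β = 40.3/9.0 = 4.478.
The posterior is right-skewed, so the mean exceeds the mode.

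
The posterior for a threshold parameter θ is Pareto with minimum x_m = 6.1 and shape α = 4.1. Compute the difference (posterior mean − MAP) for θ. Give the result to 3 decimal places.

The Pareto density is strictly decreasing on [x_m, ∞), so the mode is x_m = 6.100.
Mean = α·x_m/(α−1) = 4.1·6.1/3.1 = 8.068.
Difference = 8.068 − 6.100 = 1.968.

1.968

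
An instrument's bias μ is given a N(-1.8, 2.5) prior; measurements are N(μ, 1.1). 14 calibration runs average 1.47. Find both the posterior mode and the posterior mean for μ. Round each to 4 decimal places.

MAP: 1.3704. Posterior mean: 1.3704.

Posterior for μ is Normal. Precision-weighted mean: (1/2.5·-1.8 + 14/1.1·1.47) / (1/2.5 + 14/1.1) = 1.3704.
A Normal posterior is symmetric, so mode = mean.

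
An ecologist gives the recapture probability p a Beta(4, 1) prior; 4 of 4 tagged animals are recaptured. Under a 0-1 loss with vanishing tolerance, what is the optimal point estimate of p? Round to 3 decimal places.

1.000

Posterior: Beta(4+4, 1+0) = Beta(8, 1).
Since β = 1 ≤ 1 and α > 1, the Beta density is monotone increasing on [0,1]; the mode is at 1.
Mean = 8/(8+1) = 0.889.
This is the posterior mode — the MAP estimate.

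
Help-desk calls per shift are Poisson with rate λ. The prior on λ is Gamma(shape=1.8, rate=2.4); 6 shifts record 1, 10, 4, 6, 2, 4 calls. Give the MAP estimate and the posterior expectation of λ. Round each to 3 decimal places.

λ_MAP = 3.310, E[λ|data] = 3.429

Σ counts = 27. Posterior: Gamma(shape = 1.8+27 = 28.8, rate = 2.4+6 = 8.4).
Mode = (α−1)/β = 27.8/8.4 = 3.310.
Mean = α/β = 28.8/8.4 = 3.429.
Mean > mode: the posterior has a right tail.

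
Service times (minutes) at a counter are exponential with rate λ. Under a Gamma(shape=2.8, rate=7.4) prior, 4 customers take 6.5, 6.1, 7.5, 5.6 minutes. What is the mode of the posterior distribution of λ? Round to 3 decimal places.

Σ times = 25.7. Posterior: Gamma(shape = 2.8+4 = 6.8, rate = 7.4+25.7 = 33.1).
Mode = (α−1)/β = 5.8/33.1 = 0.175.
Mean = α/β = 6.8/33.1 = 0.205.
This is the posterior mode — the MAP estimate.

0.175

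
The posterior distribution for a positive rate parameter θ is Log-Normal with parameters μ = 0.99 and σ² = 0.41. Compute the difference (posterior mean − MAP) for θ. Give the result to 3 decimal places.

1.518

Mode = exp(μ − σ²) = exp(0.58) = 1.786.
Mean = exp(μ + σ²/2) = exp(1.195) = 3.304.
Difference = 3.304 − 1.786 = 1.518.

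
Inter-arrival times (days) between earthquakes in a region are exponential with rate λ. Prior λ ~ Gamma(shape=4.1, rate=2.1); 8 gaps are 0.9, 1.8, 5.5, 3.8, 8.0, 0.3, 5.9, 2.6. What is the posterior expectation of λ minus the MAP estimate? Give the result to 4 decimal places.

Σ times = 28.8. Posterior: Gamma(shape = 4.1+8 = 12.1, rate = 2.1+28.8 = 30.9).
Mode = (α−1)/β = 11.1/30.9 = 0.3592.
Mean = α/β = 12.1/30.9 = 0.3916.
Difference = 0.3916 − 0.3592 = 0.0324.
The mean is pulled above the mode by the posterior's right skew.

0.0324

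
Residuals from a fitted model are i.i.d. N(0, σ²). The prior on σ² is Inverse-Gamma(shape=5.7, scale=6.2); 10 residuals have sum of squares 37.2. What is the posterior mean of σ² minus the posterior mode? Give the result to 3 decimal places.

0.437

Posterior: Inverse-Gamma(shape = 5.7+10/2 = 10.7, scale = 6.2+37.2/2 = 24.8).
Mode = β/(α+1) = 24.8/11.7 = 2.120.
Mean = β/(α−1) = 24.8/9.7 = 2.557.
Difference = 2.557 − 2.120 = 0.437.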